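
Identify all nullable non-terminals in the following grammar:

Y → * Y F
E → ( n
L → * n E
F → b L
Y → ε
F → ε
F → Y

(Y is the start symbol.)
A non-terminal is nullable if it can derive ε (the empty string): either it has an ε-production, or it has a production whose right-hand side consists entirely of nullable non-terminals.

ε-productions: Y → ε, F → ε
So Y, F are immediately nullable.
No further non-terminal can be added: every production for the remaining non-terminals contains a terminal or a non-nullable non-terminal.
Nullable = { 'F', 'Y' }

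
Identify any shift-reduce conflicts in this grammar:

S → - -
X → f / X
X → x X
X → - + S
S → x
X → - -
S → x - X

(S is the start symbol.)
A shift-reduce conflict occurs when an LR(0) state has both:
  - a complete (reduce) item [A → α .] (dot at the end), and
  - a shift item [B → β . c γ] (dot before a terminal).

Augment with S' → S and build the canonical LR(0) collection (I0 = CLOSURE({[S' → . S]}), then GOTO on every symbol after a dot until no new states appear). It has 16 states:
  I0: { [S → . - -], [S → . x - X], [S → . x], [S' → . S] }  — shift
  I1: { [S → - . -] }  — shift
  I2: { [S' → S .] }  — accept
  I3: { [S → x . - X], [S → x .] }  — shift, reduce
  I4: { [S → x - . X], [X → . - + S], [X → . - -], [X → . f / X], [X → . x X] }  — shift
  I5: { [X → - . + S], [X → - . -] }  — shift
  I6: { [S → x - X .] }  — reduce
  I7: { [X → f . / X] }  — shift
  I8: { [X → . - + S], [X → . - -], [X → . f / X], [X → . x X], [X → x . X] }  — shift
  I9: { [X → x X .] }  — reduce
  I10: { [X → . - + S], [X → . - -], [X → . f / X], [X → . x X], [X → f / . X] }  — shift
  I11: { [X → f / X .] }  — reduce
  I12: { [S → . - -], [S → . x - X], [S → . x], [X → - + . S] }  — shift
  I13: { [X → - - .] }  — reduce
  I14: { [X → - + S .] }  — reduce
  I15: { [S → - - .] }  — reduce

I3 contains reduce item [S → x .] and shift item [S → x . - X] — shift-reduce conflict.

Answer: Yes — I3: [S → x .] vs [S → x . - X]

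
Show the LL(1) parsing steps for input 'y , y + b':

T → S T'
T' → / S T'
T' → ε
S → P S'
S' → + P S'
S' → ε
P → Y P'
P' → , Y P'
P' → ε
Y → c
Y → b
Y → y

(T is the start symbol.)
Stack is shown with the top on the left.

Stack           Input        Action
-----------------------------------
T $             y , y + b $  output T → S T'
S T' $          y , y + b $  output S → P S'
P S' T' $       y , y + b $  output P → Y P'
Y P' S' T' $    y , y + b $  output Y → y
y P' S' T' $    y , y + b $  match 'y'
P' S' T' $      , y + b $    output P' → , Y P'
, Y P' S' T' $  , y + b $    match ','
Y P' S' T' $    y + b $      output Y → y
y P' S' T' $    y + b $      match 'y'
P' S' T' $      + b $        output P' → ε
S' T' $         + b $        output S' → + P S'
+ P S' T' $     + b $        match '+'
P S' T' $       b $          output P → Y P'
Y P' S' T' $    b $          output Y → b
b P' S' T' $    b $          match 'b'
P' S' T' $      $            output P' → ε
S' T' $         $            output S' → ε
T' $            $            output T' → ε
$               $            accept

The string is accepted.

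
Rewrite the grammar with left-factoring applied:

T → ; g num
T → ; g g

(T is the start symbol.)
T → ; g T'
T' → num
T' → g

Left-factoring transforms A → αβ₁ | αβ₂ into A → αA' and A' → β₁ | β₂
(α is the longest common prefix among the alternatives). Repeat until
no nonterminal has two alternatives with a common prefix.

Round 1: T has alternatives sharing prefix '; g'. Introduce T': T → ; g T'
  Add: T' → num
  Add: T' → g

No remaining common prefixes — done.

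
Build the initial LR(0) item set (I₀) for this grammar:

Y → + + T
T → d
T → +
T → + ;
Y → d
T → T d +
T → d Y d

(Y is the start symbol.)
First, augment the grammar with Y' → Y
I₀ = CLOSURE({ [Y' → . Y] }):
  [Y' → . Y] has the dot before Y: add [Y → . + + T], [Y → . d]
No further items can be added.

I₀ = { [Y → . + + T], [Y → . d], [Y' → . Y] }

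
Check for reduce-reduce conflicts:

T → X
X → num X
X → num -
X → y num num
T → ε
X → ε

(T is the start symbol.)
A reduce-reduce conflict occurs when an LR(0) state has two complete items [A → α .] and [B → β .] — both call for a reduction, and with no lookahead the parser cannot choose between them.

Augment with T' → T and build the canonical LR(0) collection (I0 = CLOSURE({[T' → . T]}), then GOTO on every symbol after a dot until no new states appear). It has 9 states:
  I0: { [T → . X], [T → .], [T' → . T], [X → . num -], [X → . num X], [X → . y num num], [X → .] }  — shift, 2 reduces
  I1: { [T' → T .] }  — accept
  I2: { [T → X .] }  — reduce
  I3: { [X → . num -], [X → . num X], [X → . y num num], [X → .], [X → num . -], [X → num . X] }  — shift, reduce
  I4: { [X → y . num num] }  — shift
  I5: { [X → y num . num] }  — shift
  I6: { [X → y num num .] }  — reduce
  I7: { [X → num - .] }  — reduce
  I8: { [X → num X .] }  — reduce

I0 contains complete items [T → .], [X → .] — reduce-reduce conflict.

Answer: Yes — I0: [T → .] vs [X → .]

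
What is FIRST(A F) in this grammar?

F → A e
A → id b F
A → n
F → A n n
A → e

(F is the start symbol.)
{ 'e', 'id', 'n' }

FIRST sets of the non-terminals involved (from the grammar, by fixed-point iteration):
  FIRST(A) = { 'e', 'id', 'n' }

To compute FIRST(A F), process the symbols left to right:
Symbol A is a non-terminal. Add FIRST(A) \ {ε} = { 'e', 'id', 'n' }
A is not nullable (ε ∉ FIRST(A)), so stop here.
FIRST(A F) = { 'e', 'id', 'n' }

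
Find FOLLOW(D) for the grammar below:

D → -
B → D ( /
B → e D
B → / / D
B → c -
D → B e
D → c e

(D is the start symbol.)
{ $, '(', 'e' }

To compute FOLLOW(D), find every occurrence of D on a right-hand side N → α D β: add FIRST(β) \ {ε}, and if β is empty or nullable also add FOLLOW(N). Iterate to a fixed point.

D is the start symbol, so $ ∈ FOLLOW(D).
In B → D ( /: D is followed by '(' '/', add FIRST('(' '/') \ {ε} = { '(' }
In B → e D: D is at the end, add FOLLOW(B)
In B → / / D: D is at the end, add FOLLOW(B)

The FOLLOW sets referred to above (computed the same way, to a fixed point):
  FOLLOW(B) = { 'e' }

Taking the union: FOLLOW(D) = { $, '(', 'e' }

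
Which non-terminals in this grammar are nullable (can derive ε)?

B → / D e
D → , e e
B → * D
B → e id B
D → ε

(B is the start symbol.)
{ 'D' }

ε-productions: D → ε
So D is immediately nullable.
No further non-terminal can be added: every production for the remaining non-terminals contains a terminal or a non-nullable non-terminal.
Nullable = { 'D' }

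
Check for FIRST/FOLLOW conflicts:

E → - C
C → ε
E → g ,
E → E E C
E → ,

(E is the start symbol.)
A FIRST/FOLLOW conflict occurs when a non-terminal N has a nullable alternative N → β (β ⇒* ε) and another alternative N → α with FIRST(α) ∩ FOLLOW(N) ≠ ∅: on such a lookahead the parser cannot decide between expanding α and letting N vanish via β.

Nullable non-terminals: C.
C has a nullable alternative but only one production, so nothing to check.

E has no nullable alternative, so no FIRST/FOLLOW check is needed there.

No FIRST/FOLLOW conflicts found.

Answer: No FIRST/FOLLOW conflicts.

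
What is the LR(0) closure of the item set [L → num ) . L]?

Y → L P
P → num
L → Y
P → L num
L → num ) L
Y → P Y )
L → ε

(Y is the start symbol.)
{ [L → . Y], [L → . num ) L], [L → .], [L → num ) . L], [P → . L num], [P → . num], [Y → . L P], [Y → . P Y )] }

Start with: [L → num ) . L]
  [L → num ) . L] has the dot before L: add [L → . Y], [L → . num ) L], [L → .]
  [L → . Y] has the dot before Y: add [Y → . L P], [Y → . P Y )]
  [Y → . P Y )] has the dot before P: add [P → . num], [P → . L num]
No further items can be added.

CLOSURE = { [L → . Y], [L → . num ) L], [L → .], [L → num ) . L], [P → . L num], [P → . num], [Y → . L P], [Y → . P Y )] }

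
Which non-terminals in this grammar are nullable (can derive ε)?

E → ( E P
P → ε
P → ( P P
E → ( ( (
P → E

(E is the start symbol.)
{ 'P' }

ε-productions: P → ε
So P is immediately nullable.
No further non-terminal can be added: every production for the remaining non-terminals contains a terminal or a non-nullable non-terminal.
Nullable = { 'P' }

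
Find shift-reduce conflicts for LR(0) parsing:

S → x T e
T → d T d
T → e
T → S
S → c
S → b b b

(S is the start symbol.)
Augment with S' → S and build the canonical LR(0) collection (I0 = CLOSURE({[S' → . S]}), then GOTO on every symbol after a dot until no new states appear). It has 14 states:
  I0: { [S → . b b b], [S → . c], [S → . x T e], [S' → . S] }  — shift
  I1: { [S' → S .] }  — accept
  I2: { [S → b . b b] }  — shift
  I3: { [S → c .] }  — reduce
  I4: { [S → . b b b], [S → . c], [S → . x T e], [S → x . T e], [T → . S], [T → . d T d], [T → . e] }  — shift
  I5: { [T → S .] }  — reduce
  I6: { [S → x T . e] }  — shift
  I7: { [S → . b b b], [S → . c], [S → . x T e], [T → . S], [T → . d T d], [T → . e], [T → d . T d] }  — shift
  I8: { [T → e .] }  — reduce
  I9: { [T → d T . d] }  — shift
  I10: { [T → d T d .] }  — reduce
  I11: { [S → x T e .] }  — reduce
  I12: { [S → b b . b] }  — shift
  I13: { [S → b b b .] }  — reduce

No state contains both a complete item and a shift item.

Answer: No shift-reduce conflicts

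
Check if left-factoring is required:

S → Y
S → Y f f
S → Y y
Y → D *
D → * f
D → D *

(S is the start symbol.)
Yes, S has productions with common prefix 'Y'

Left-factoring is needed when two productions for the same non-terminal
share a common prefix on the right-hand side.

Productions for S:
  S → Y
  S → Y f f
  S → Y y
Productions for D:
  D → * f
  D → D *

Found common prefix 'Y' in productions for S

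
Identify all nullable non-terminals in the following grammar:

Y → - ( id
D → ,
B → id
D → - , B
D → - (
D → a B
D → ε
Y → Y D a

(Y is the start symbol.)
{ 'D' }

ε-productions: D → ε
So D is immediately nullable.
No further non-terminal can be added: every production for the remaining non-terminals contains a terminal or a non-nullable non-terminal.
Nullable = { 'D' }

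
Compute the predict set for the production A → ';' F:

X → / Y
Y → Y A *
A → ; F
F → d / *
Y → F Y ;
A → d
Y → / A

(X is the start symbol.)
PREDICT(A → ';' F) = (FIRST(RHS) \ {ε}) ∪ (FOLLOW(A) if ε ∈ FIRST(RHS), i.e. RHS ⇒* ε)
FIRST(';' F) = { ';' }
ε ∉ FIRST(';' F), so FOLLOW(A) is not added.
PREDICT(A → ';' F) = { ';' }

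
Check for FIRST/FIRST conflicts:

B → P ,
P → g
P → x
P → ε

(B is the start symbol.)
A FIRST/FIRST conflict occurs when two productions N → α and N → β for the same non-terminal have FIRST(α) ∩ FIRST(β) ≠ ∅ (with ε ∈ FIRST of a nullable right-hand side, so two nullable alternatives also conflict).

Productions for P:
  P → g: FIRST = { 'g' }
  P → x: FIRST = { 'x' }
  P → ε: FIRST = { ε }
B has only one production, so no FIRST/FIRST conflict is possible there.

All alternatives of each non-terminal have pairwise disjoint FIRST sets.

Answer: No FIRST/FIRST conflicts.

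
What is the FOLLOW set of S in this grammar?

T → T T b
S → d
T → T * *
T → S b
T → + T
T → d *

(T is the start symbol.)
In T → S b: S is followed by b, add FIRST(b) \ {ε} = { 'b' }

Taking the union: FOLLOW(S) = { 'b' }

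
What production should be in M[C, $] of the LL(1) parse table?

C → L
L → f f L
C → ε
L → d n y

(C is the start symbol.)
To find M[C, $], we find productions for C where $ is in the predict set (PREDICT(N → α) = (FIRST(α) \ {ε}) ∪ (FOLLOW(N) if α ⇒* ε)).

Relevant sets:
  FIRST(L) = { 'd', 'f' }
  FOLLOW(C) = { $ }

C → L: PREDICT = { 'd', 'f' }
C → ε: PREDICT = { $ }
  $ is in predict set, so this production goes in M[C, $]

M[C, $] = C → ε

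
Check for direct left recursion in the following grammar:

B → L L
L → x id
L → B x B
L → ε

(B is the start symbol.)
Direct left recursion occurs when N → N α for some non-terminal N (the right-hand side begins with the left-hand side itself).

B → L L: starts with L
L → x id: starts with x
L → B x B: starts with B
L → ε: starts with ε

No direct left recursion found.

Answer: No direct left recursion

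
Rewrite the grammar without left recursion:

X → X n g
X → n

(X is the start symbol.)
X → n X'
X' → n g X'
X' → ε

X is directly left-recursive. The standard transformation for
  A → A α₁ | ... | A α_m | β₁ | ... | β_n
is
  A  → β₁ A' | ... | β_n A'
  A' → α₁ A' | ... | α_m A' | ε

X → n becomes X → n X'
X → X n g becomes X' → n g X'
Add X' → ε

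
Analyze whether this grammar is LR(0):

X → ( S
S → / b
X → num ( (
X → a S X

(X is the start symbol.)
Yes, the grammar is LR(0)

Augment with X' → X and build the canonical LR(0) collection (I0 = CLOSURE({[X' → . X]}), then GOTO on every symbol after a dot until no new states appear). It has 12 states:
  I0: { [X → . ( S], [X → . a S X], [X → . num ( (], [X' → . X] }  — shift
  I1: { [S → . / b], [X → ( . S] }  — shift
  I2: { [X' → X .] }  — accept
  I3: { [S → . / b], [X → a . S X] }  — shift
  I4: { [X → num . ( (] }  — shift
  I5: { [X → num ( . (] }  — shift
  I6: { [X → num ( ( .] }  — reduce
  I7: { [S → / . b] }  — shift
  I8: { [X → . ( S], [X → . a S X], [X → . num ( (], [X → a S . X] }  — shift
  I9: { [X → a S X .] }  — reduce
  I10: { [S → / b .] }  — reduce
  I11: { [X → ( S .] }  — reduce

Every state is either a pure shift/goto state or contains exactly one complete item and nothing to shift — no conflicts. The grammar is LR(0).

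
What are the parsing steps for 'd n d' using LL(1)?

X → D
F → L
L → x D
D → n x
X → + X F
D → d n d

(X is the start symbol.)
Stack is shown with the top on the left.

Stack    Input    Action
------------------------
X $      d n d $  output X → D
D $      d n d $  output D → d n d
d n d $  d n d $  match 'd'
n d $    n d $    match 'n'
d $      d $      match 'd'
$        $        accept

The string is accepted.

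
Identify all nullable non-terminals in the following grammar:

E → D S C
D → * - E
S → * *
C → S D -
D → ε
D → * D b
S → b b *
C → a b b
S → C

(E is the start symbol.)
{ 'D' }

A non-terminal is nullable if it can derive ε (the empty string): either it has an ε-production, or it has a production whose right-hand side consists entirely of nullable non-terminals.

ε-productions: D → ε
So D is immediately nullable.
No further non-terminal can be added: every production for the remaining non-terminals contains a terminal or a non-nullable non-terminal.
Nullable = { 'D' }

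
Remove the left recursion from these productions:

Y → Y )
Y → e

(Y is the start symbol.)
Y is directly left-recursive. The standard transformation for
  A → A α₁ | ... | A α_m | β₁ | ... | β_n
is
  A  → β₁ A' | ... | β_n A'
  A' → α₁ A' | ... | α_m A' | ε

Y → e becomes Y → e Y'
Y → Y ) becomes Y' → ) Y'
Add Y' → ε

Resulting grammar:
Y → e Y'
Y' → ) Y'
Y' → ε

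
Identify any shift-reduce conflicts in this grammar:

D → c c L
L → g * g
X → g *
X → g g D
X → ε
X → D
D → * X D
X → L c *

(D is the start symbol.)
Yes — I1: [X → .] vs [D → . * X D]; I13: [X → g * .] vs [L → g * . g]

A shift-reduce conflict occurs when an LR(0) state has both:
  - a complete (reduce) item [A → α .] (dot at the end), and
  - a shift item [B → β . c γ] (dot before a terminal).

Augment with D' → D and build the canonical LR(0) collection (I0 = CLOSURE({[D' → . D]}), then GOTO on every symbol after a dot until no new states appear). It has 19 states:
  I0: { [D → . * X D], [D → . c c L], [D' → . D] }  — shift
  I1: { [D → * . X D], [D → . * X D], [D → . c c L], [L → . g * g], [X → . D], [X → . L c *], [X → . g *], [X → . g g D], [X → .] }  — shift, reduce
  I2: { [D' → D .] }  — accept
  I3: { [D → c . c L] }  — shift
  I4: { [D → c c . L], [L → . g * g] }  — shift
  I5: { [D → c c L .] }  — reduce
  I6: { [L → g . * g] }  — shift
  I7: { [L → g * . g] }  — shift
  I8: { [L → g * g .] }  — reduce
  I9: { [X → D .] }  — reduce
  I10: { [X → L . c *] }  — shift
  I11: { [D → * X . D], [D → . * X D], [D → . c c L] }  — shift
  I12: { [L → g . * g], [X → g . *], [X → g . g D] }  — shift
  I13: { [L → g * . g], [X → g * .] }  — shift, reduce
  I14: { [D → . * X D], [D → . c c L], [X → g g . D] }  — shift
  I15: { [X → g g D .] }  — reduce
  I16: { [D → * X D .] }  — reduce
  I17: { [X → L c . *] }  — shift
  I18: { [X → L c * .] }  — reduce

I1 contains reduce item [X → .] and shift items [D → . * X D], [D → . c c L], [L → . g * g], [X → . g *], [X → . g g D] — shift-reduce conflict.
I13 contains reduce item [X → g * .] and shift item [L → g * . g] — shift-reduce conflict.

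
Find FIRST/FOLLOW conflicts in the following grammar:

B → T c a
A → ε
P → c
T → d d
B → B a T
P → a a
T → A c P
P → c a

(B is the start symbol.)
A FIRST/FOLLOW conflict occurs when a non-terminal N has a nullable alternative N → β (β ⇒* ε) and another alternative N → α with FIRST(α) ∩ FOLLOW(N) ≠ ∅: on such a lookahead the parser cannot decide between expanding α and letting N vanish via β.

Nullable non-terminals: A.
A has a nullable alternative but only one production, so nothing to check.

B, P, T have no nullable alternative, so no FIRST/FOLLOW check is needed there.

No FIRST/FOLLOW conflicts found.

Answer: No FIRST/FOLLOW conflicts.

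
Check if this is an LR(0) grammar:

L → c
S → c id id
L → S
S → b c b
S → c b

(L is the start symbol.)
A grammar is LR(0) if no state in the canonical LR(0) collection has:
  - both a shift item (dot before a terminal) and a complete item (shift-reduce conflict), or
  - two or more complete items (reduce-reduce conflict; the accept item [L' → L .] counts as a complete item here).

Augment with L' → L and build the canonical LR(0) collection (I0 = CLOSURE({[L' → . L]}), then GOTO on every symbol after a dot until no new states appear). It has 10 states:
  I0: { [L → . S], [L → . c], [L' → . L], [S → . b c b], [S → . c b], [S → . c id id] }  — shift
  I1: { [L' → L .] }  — accept
  I2: { [L → S .] }  — reduce
  I3: { [S → b . c b] }  — shift
  I4: { [L → c .], [S → c . b], [S → c . id id] }  — shift, reduce
  I5: { [S → c b .] }  — reduce
  I6: { [S → c id . id] }  — shift
  I7: { [S → c id id .] }  — reduce
  I8: { [S → b c . b] }  — shift
  I9: { [S → b c b .] }  — reduce

Conflict in state I4:
  Shift-reduce conflict between [L → c .] and [S → c . b]
So the grammar is NOT LR(0).

Answer: No. Shift-reduce conflict between [L → c .] and [S → c . b]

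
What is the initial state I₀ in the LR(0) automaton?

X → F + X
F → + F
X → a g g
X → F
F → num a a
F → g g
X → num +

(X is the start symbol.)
{ [F → . + F], [F → . g g], [F → . num a a], [X → . F + X], [X → . F], [X → . a g g], [X → . num +], [X' → . X] }

First, augment the grammar with X' → X
I₀ = CLOSURE({ [X' → . X] }):
  [X' → . X] has the dot before X: add [X → . F + X], [X → . a g g], [X → . F], [X → . num +]
  [X → . F + X] has the dot before F: add [F → . + F], [F → . num a a], [F → . g g]
No further items can be added.

I₀ = { [F → . + F], [F → . g g], [F → . num a a], [X → . F + X], [X → . F], [X → . a g g], [X → . num +], [X' → . X] }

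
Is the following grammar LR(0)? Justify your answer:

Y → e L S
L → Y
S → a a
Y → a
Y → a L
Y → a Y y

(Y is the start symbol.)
A grammar is LR(0) if no state in the canonical LR(0) collection has:
  - both a shift item (dot before a terminal) and a complete item (shift-reduce conflict), or
  - two or more complete items (reduce-reduce conflict; the accept item [Y' → Y .] counts as a complete item here).

Augment with Y' → Y and build the canonical LR(0) collection (I0 = CLOSURE({[Y' → . Y]}), then GOTO on every symbol after a dot until no new states appear). It has 12 states:
  I0: { [Y → . a L], [Y → . a Y y], [Y → . a], [Y → . e L S], [Y' → . Y] }  — shift
  I1: { [Y' → Y .] }  — accept
  I2: { [L → . Y], [Y → . a L], [Y → . a Y y], [Y → . a], [Y → . e L S], [Y → a . L], [Y → a . Y y], [Y → a .] }  — shift, reduce
  I3: { [L → . Y], [Y → . a L], [Y → . a Y y], [Y → . a], [Y → . e L S], [Y → e . L S] }  — shift
  I4: { [S → . a a], [Y → e L . S] }  — shift
  I5: { [L → Y .] }  — reduce
  I6: { [Y → e L S .] }  — reduce
  I7: { [S → a . a] }  — shift
  I8: { [S → a a .] }  — reduce
  I9: { [Y → a L .] }  — reduce
  I10: { [L → Y .], [Y → a Y . y] }  — shift, reduce
  I11: { [Y → a Y y .] }  — reduce

Conflict in state I2:
  Shift-reduce conflict between [Y → a .] and [Y → . a]
So the grammar is NOT LR(0).

Answer: No. Shift-reduce conflict between [Y → a .] and [Y → . a]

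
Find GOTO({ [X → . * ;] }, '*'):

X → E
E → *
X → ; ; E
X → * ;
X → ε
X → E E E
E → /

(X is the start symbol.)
{ [X → * . ;] }

GOTO(I, '*') = CLOSURE({ [A → αX.β] : [A → α.Xβ] ∈ I, X = '*' })

Items with dot before '*', with the dot advanced:
  [X → . * ;] → [X → * . ;]
Closure adds nothing (no advanced item has the dot before a non-terminal).

GOTO = { [X → * . ;] }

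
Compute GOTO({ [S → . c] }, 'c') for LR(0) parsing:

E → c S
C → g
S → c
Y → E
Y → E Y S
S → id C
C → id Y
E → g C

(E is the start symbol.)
{ [S → c .] }

GOTO(I, 'c') = CLOSURE({ [A → αX.β] : [A → α.Xβ] ∈ I, X = 'c' })

Items with dot before 'c', with the dot advanced:
  [S → . c] → [S → c .]
Closure adds nothing (no advanced item has the dot before a non-terminal).

GOTO = { [S → c .] }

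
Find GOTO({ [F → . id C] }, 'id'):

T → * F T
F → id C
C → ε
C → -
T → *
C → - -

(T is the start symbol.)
{ [C → . - -], [C → . -], [C → .], [F → id . C] }

GOTO(I, 'id') = CLOSURE({ [A → αX.β] : [A → α.Xβ] ∈ I, X = 'id' })

Items with dot before 'id', with the dot advanced:
  [F → . id C] → [F → id . C]
Closure of the advanced items:
  [F → id . C] has the dot before C: add [C → .], [C → . -], [C → . - -]

GOTO = { [C → . - -], [C → . -], [C → .], [F → id . C] }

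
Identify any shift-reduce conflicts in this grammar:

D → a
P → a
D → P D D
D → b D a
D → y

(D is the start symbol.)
Augment with D' → D and build the canonical LR(0) collection (I0 = CLOSURE({[D' → . D]}), then GOTO on every symbol after a dot until no new states appear). It has 10 states:
  I0: { [D → . P D D], [D → . a], [D → . b D a], [D → . y], [D' → . D], [P → . a] }  — shift
  I1: { [D' → D .] }  — accept
  I2: { [D → . P D D], [D → . a], [D → . b D a], [D → . y], [D → P . D D], [P → . a] }  — shift
  I3: { [D → a .], [P → a .] }  — 2 reduces
  I4: { [D → . P D D], [D → . a], [D → . b D a], [D → . y], [D → b . D a], [P → . a] }  — shift
  I5: { [D → y .] }  — reduce
  I6: { [D → b D . a] }  — shift
  I7: { [D → b D a .] }  — reduce
  I8: { [D → . P D D], [D → . a], [D → . b D a], [D → . y], [D → P D . D], [P → . a] }  — shift
  I9: { [D → P D D .] }  — reduce

No state contains both a complete item and a shift item.

Answer: No shift-reduce conflicts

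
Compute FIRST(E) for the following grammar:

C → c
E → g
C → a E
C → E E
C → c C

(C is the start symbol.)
{ 'g' }

To compute FIRST(E), examine every production with E on the left-hand side, reading each right-hand side left to right until a non-nullable symbol is reached.

From E → g:
  - g is a terminal: add 'g' and stop

Collecting: FIRST(E) = { 'g' }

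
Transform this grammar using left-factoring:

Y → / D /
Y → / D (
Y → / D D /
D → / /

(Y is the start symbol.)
Left-factoring transforms A → αβ₁ | αβ₂ into A → αA' and A' → β₁ | β₂
(α is the longest common prefix among the alternatives). Repeat until
no nonterminal has two alternatives with a common prefix.

Round 1: Y has alternatives sharing prefix '/ D'. Introduce Y': Y → / D Y'
  Add: Y' → /
  Add: Y' → (
  Add: Y' → D /

No remaining common prefixes — done.

Resulting grammar:
Y → / D Y'
Y' → /
Y' → (
Y' → D /
D → / /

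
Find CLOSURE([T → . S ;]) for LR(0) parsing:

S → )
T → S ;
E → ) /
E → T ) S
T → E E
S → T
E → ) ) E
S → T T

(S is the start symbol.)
To compute CLOSURE, for each item [A → α.Bβ] where B is a non-terminal, add [B → .γ] for all productions B → γ; repeat for the newly added items until nothing changes.

Start with: [T → . S ;]
  [T → . S ;] has the dot before S: add [S → . )], [S → . T], [S → . T T]
  [S → . T] has the dot before T: add [T → . E E]
  [T → . E E] has the dot before E: add [E → . ) /], [E → . T ) S], [E → . ) ) E]
No further items can be added.

CLOSURE = { [E → . ) ) E], [E → . ) /], [E → . T ) S], [S → . )], [S → . T T], [S → . T], [T → . E E], [T → . S ;] }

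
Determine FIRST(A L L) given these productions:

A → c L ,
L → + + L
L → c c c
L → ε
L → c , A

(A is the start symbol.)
{ 'c' }

FIRST sets of the non-terminals involved (from the grammar, by fixed-point iteration):
  FIRST(A) = { 'c' }

To compute FIRST(A L L), process the symbols left to right:
Symbol A is a non-terminal. Add FIRST(A) \ {ε} = { 'c' }
A is not nullable (ε ∉ FIRST(A)), so stop here.
FIRST(A L L) = { 'c' }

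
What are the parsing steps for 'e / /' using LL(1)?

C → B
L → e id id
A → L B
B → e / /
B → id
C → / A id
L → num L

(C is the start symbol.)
LL(1) parsing maintains a stack (initially the start symbol over $) and the input. At each step: if the stack top is a terminal, match it against the current input token; if it is a non-terminal N, replace it with the RHS of M[N, lookahead] (the unique production whose predict set contains the lookahead).

Stack is shown with the top on the left.

Stack    Input    Action
------------------------
C $      e / / $  output C → B
B $      e / / $  output B → e / /
e / / $  e / / $  match 'e'
/ / $    / / $    match '/'
/ $      / $      match '/'
$        $        accept

The string is accepted.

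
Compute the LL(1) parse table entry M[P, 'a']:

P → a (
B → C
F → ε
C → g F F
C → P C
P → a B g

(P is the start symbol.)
To find M[P, 'a'], we find productions for P where 'a' is in the predict set (PREDICT(N → α) = (FIRST(α) \ {ε}) ∪ (FOLLOW(N) if α ⇒* ε)).

P → a (: PREDICT = { 'a' }
  'a' is in predict set, so this production goes in M[P, 'a']
P → a B g: PREDICT = { 'a' }
  'a' is in predict set, so this production goes in M[P, 'a']

M[P, 'a'] = P → a (, P → a B g  (a multiply-defined cell — the grammar is not LL(1))

Answer: P → a (, P → a B g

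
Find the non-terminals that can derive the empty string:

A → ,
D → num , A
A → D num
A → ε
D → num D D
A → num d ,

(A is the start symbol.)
{ 'A' }

A non-terminal is nullable if it can derive ε (the empty string): either it has an ε-production, or it has a production whose right-hand side consists entirely of nullable non-terminals.

ε-productions: A → ε
So A is immediately nullable.
No further non-terminal can be added: every production for the remaining non-terminals contains a terminal or a non-nullable non-terminal.
Nullable = { 'A' }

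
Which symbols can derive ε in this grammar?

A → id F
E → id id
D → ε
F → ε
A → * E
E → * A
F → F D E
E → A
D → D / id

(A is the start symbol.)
{ 'D', 'F' }

ε-productions: D → ε, F → ε
So D, F are immediately nullable.
No further non-terminal can be added: every production for the remaining non-terminals contains a terminal or a non-nullable non-terminal.
Nullable = { 'D', 'F' }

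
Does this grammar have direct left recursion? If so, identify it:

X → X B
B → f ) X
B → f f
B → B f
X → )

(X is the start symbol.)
Yes, X, B are left-recursive

X → X B: LEFT RECURSIVE (starts with X)
B → f ) X: starts with f
B → f f: starts with f
B → B f: LEFT RECURSIVE (starts with B)
X → ): starts with ')'

The grammar has direct left recursion on: X, B.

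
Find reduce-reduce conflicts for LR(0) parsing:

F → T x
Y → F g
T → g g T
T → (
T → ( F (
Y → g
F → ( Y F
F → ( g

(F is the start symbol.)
Yes — I13: [F → ( g .] vs [Y → g .]

A reduce-reduce conflict occurs when an LR(0) state has two complete items [A → α .] and [B → β .] — both call for a reduction, and with no lookahead the parser cannot choose between them.

Augment with F' → F and build the canonical LR(0) collection (I0 = CLOSURE({[F' → . F]}), then GOTO on every symbol after a dot until no new states appear). It has 16 states:
  I0: { [F → . ( Y F], [F → . ( g], [F → . T x], [F' → . F], [T → . ( F (], [T → . (], [T → . g g T] }  — shift
  I1: { [F → ( . Y F], [F → ( . g], [F → . ( Y F], [F → . ( g], [F → . T x], [T → ( . F (], [T → ( .], [T → . ( F (], [T → . (], [T → . g g T], [Y → . F g], [Y → . g] }  — shift, reduce
  I2: { [F' → F .] }  — accept
  I3: { [F → T . x] }  — shift
  I4: { [T → g . g T] }  — shift
  I5: { [T → . ( F (], [T → . (], [T → . g g T], [T → g g . T] }  — shift
  I6: { [F → . ( Y F], [F → . ( g], [F → . T x], [T → ( . F (], [T → ( .], [T → . ( F (], [T → . (], [T → . g g T] }  — shift, reduce
  I7: { [T → g g T .] }  — reduce
  I8: { [T → ( F . (] }  — shift
  I9: { [T → ( F ( .] }  — reduce
  I10: { [F → T x .] }  — reduce
  I11: { [T → ( F . (], [Y → F . g] }  — shift
  I12: { [F → ( Y . F], [F → . ( Y F], [F → . ( g], [F → . T x], [T → . ( F (], [T → . (], [T → . g g T] }  — shift
  I13: { [F → ( g .], [T → g . g T], [Y → g .] }  — shift, 2 reduces
  I14: { [F → ( Y F .] }  — reduce
  I15: { [Y → F g .] }  — reduce

I13 contains complete items [F → ( g .], [Y → g .] — reduce-reduce conflict.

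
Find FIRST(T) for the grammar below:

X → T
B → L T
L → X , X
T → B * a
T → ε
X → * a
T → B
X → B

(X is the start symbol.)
{ '*', ',', ε }

To compute FIRST(T), examine every production with T on the left-hand side, reading each right-hand side left to right until a non-nullable symbol is reached.

FIRST sets of the other non-terminals involved (by the same procedure, iterated to a fixed point):
  FIRST(B) = { '*', ',' }

From T → B * a:
  - B is a non-terminal: add FIRST(B) \ {ε} = { '*', ',' }
    B is not nullable, so stop
From T → ε:
  - ε-production, so ε ∈ FIRST(T)
From T → B:
  - B is a non-terminal: add FIRST(B) \ {ε} = { '*', ',' }
    B is not nullable, so stop

Collecting: FIRST(T) = { '*', ',', ε }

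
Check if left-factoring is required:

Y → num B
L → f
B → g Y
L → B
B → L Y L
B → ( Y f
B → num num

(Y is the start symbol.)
Left-factoring is needed when two productions for the same non-terminal
share a common prefix on the right-hand side.

Productions for L:
  L → f
  L → B
Productions for B:
  B → g Y
  B → L Y L
  B → ( Y f
  B → num num

No common prefixes found.

Answer: No, left-factoring is not needed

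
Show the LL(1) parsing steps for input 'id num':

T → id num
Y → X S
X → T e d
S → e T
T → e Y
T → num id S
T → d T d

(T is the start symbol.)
Stack is shown with the top on the left.

Stack     Input     Action
--------------------------
T $       id num $  output T → id num
id num $  id num $  match 'id'
num $     num $     match 'num'
$         $         accept

The string is accepted.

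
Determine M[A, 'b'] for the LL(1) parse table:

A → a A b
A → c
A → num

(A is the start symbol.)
Empty (error entry)

To find M[A, 'b'], we find productions for A where 'b' is in the predict set (PREDICT(N → α) = (FIRST(α) \ {ε}) ∪ (FOLLOW(N) if α ⇒* ε)).

A → a A b: PREDICT = { 'a' }
A → c: PREDICT = { 'c' }
A → num: PREDICT = { 'num' }

M[A, 'b'] is empty (no production applies)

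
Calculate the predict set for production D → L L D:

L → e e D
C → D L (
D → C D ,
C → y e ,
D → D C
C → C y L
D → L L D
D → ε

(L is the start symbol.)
{ 'e' }

PREDICT(D → L L D) = (FIRST(RHS) \ {ε}) ∪ (FOLLOW(D) if ε ∈ FIRST(RHS), i.e. RHS ⇒* ε)
FIRST(L) = { 'e' }
FIRST(L L D) = { 'e' }
ε ∉ FIRST(L L D), so FOLLOW(D) is not added.
PREDICT(D → L L D) = { 'e' }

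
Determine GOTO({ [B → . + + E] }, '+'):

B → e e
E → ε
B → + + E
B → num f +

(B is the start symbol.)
GOTO(I, '+') = CLOSURE({ [A → αX.β] : [A → α.Xβ] ∈ I, X = '+' })

Items with dot before '+', with the dot advanced:
  [B → . + + E] → [B → + . + E]
Closure adds nothing (no advanced item has the dot before a non-terminal).

GOTO = { [B → + . + E] }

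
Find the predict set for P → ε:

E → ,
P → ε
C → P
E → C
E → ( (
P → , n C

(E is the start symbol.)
PREDICT(P → ε) = (FIRST(RHS) \ {ε}) ∪ (FOLLOW(P) if ε ∈ FIRST(RHS), i.e. RHS ⇒* ε)
The right-hand side is ε (FIRST(ε) = { ε }), so the predict set is FOLLOW(P) = { $ }
PREDICT(P → ε) = { $ }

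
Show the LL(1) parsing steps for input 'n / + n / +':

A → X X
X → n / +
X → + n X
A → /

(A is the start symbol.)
Stack is shown with the top on the left.

Stack      Input          Action
--------------------------------
A $        n / + n / + $  output A → X X
X X $      n / + n / + $  output X → n / +
n / + X $  n / + n / + $  match 'n'
/ + X $    / + n / + $    match '/'
+ X $      + n / + $      match '+'
X $        n / + $        output X → n / +
n / + $    n / + $        match 'n'
/ + $      / + $          match '/'
+ $        + $            match '+'
$          $              accept

The string is accepted.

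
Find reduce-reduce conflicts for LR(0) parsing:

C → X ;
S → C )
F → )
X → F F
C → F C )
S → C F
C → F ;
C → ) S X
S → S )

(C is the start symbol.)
Yes — I12: [F → ) .] vs [S → S ) .]; I17: [F → ) .] vs [S → C ) .]

Augment with C' → C and build the canonical LR(0) collection (I0 = CLOSURE({[C' → . C]}), then GOTO on every symbol after a dot until no new states appear). It has 19 states:
  I0: { [C → . ) S X], [C → . F ;], [C → . F C )], [C → . X ;], [C' → . C], [F → . )], [X → . F F] }  — shift
  I1: { [C → ) . S X], [C → . ) S X], [C → . F ;], [C → . F C )], [C → . X ;], [F → ) .], [F → . )], [S → . C )], [S → . C F], [S → . S )], [X → . F F] }  — shift, reduce
  I2: { [C' → C .] }  — accept
  I3: { [C → . ) S X], [C → . F ;], [C → . F C )], [C → . X ;], [C → F . ;], [C → F . C )], [F → . )], [X → . F F], [X → F . F] }  — shift
  I4: { [C → X . ;] }  — shift
  I5: { [C → X ; .] }  — reduce
  I6: { [C → F ; .] }  — reduce
  I7: { [C → F C . )] }  — shift
  I8: { [C → . ) S X], [C → . F ;], [C → . F C )], [C → . X ;], [C → F . ;], [C → F . C )], [F → . )], [X → . F F], [X → F . F], [X → F F .] }  — shift, reduce
  I9: { [C → F C ) .] }  — reduce
  I10: { [F → . )], [S → C . )], [S → C . F] }  — shift
  I11: { [C → ) S . X], [F → . )], [S → S . )], [X → . F F] }  — shift
  I12: { [F → ) .], [S → S ) .] }  — 2 reduces
  I13: { [F → . )], [X → F . F] }  — shift
  I14: { [C → ) S X .] }  — reduce
  I15: { [F → ) .] }  — reduce
  I16: { [X → F F .] }  — reduce
  I17: { [F → ) .], [S → C ) .] }  — 2 reduces
  I18: { [S → C F .] }  — reduce

I12 contains complete items [F → ) .], [S → S ) .] — reduce-reduce conflict.
I17 contains complete items [F → ) .], [S → C ) .] — reduce-reduce conflict.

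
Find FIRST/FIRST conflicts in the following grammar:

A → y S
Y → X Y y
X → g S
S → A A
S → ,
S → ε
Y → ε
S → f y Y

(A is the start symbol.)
A FIRST/FIRST conflict occurs when two productions N → α and N → β for the same non-terminal have FIRST(α) ∩ FIRST(β) ≠ ∅ (with ε ∈ FIRST of a nullable right-hand side, so two nullable alternatives also conflict).

FIRST sets of the non-terminals at (or reachable through a nullable prefix from) the front of some alternative:
  FIRST(X) = { 'g' }
  FIRST(A) = { 'y' }

Productions for Y:
  Y → X Y y: FIRST = { 'g' }
  Y → ε: FIRST = { ε }
Productions for S:
  S → A A: FIRST = { 'y' }
  S → ,: FIRST = { ',' }
  S → ε: FIRST = { ε }
  S → f y Y: FIRST = { 'f' }
A, X have only one production, so no FIRST/FIRST conflict is possible there.

All alternatives of each non-terminal have pairwise disjoint FIRST sets.

Answer: No FIRST/FIRST conflicts.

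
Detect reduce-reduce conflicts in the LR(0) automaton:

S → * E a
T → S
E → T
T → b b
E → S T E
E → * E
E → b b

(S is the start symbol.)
Yes — I8: [E → b b .] vs [T → b b .]

Augment with S' → S and build the canonical LR(0) collection (I0 = CLOSURE({[S' → . S]}), then GOTO on every symbol after a dot until no new states appear). It has 16 states:
  I0: { [S → . * E a], [S' → . S] }  — shift
  I1: { [E → . * E], [E → . S T E], [E → . T], [E → . b b], [S → * . E a], [S → . * E a], [T → . S], [T → . b b] }  — shift
  I2: { [S' → S .] }  — accept
  I3: { [E → * . E], [E → . * E], [E → . S T E], [E → . T], [E → . b b], [S → * . E a], [S → . * E a], [T → . S], [T → . b b] }  — shift
  I4: { [S → * E . a] }  — shift
  I5: { [E → S . T E], [S → . * E a], [T → . S], [T → . b b], [T → S .] }  — shift, reduce
  I6: { [E → T .] }  — reduce
  I7: { [E → b . b], [T → b . b] }  — shift
  I8: { [E → b b .], [T → b b .] }  — 2 reduces
  I9: { [T → S .] }  — reduce
  I10: { [E → . * E], [E → . S T E], [E → . T], [E → . b b], [E → S T . E], [S → . * E a], [T → . S], [T → . b b] }  — shift
  I11: { [T → b . b] }  — shift
  I12: { [T → b b .] }  — reduce
  I13: { [E → S T E .] }  — reduce
  I14: { [S → * E a .] }  — reduce
  I15: { [E → * E .], [S → * E . a] }  — shift, reduce

I8 contains complete items [E → b b .], [T → b b .] — reduce-reduce conflict.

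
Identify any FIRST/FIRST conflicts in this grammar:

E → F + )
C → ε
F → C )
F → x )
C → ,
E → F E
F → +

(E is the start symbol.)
A FIRST/FIRST conflict occurs when two productions N → α and N → β for the same non-terminal have FIRST(α) ∩ FIRST(β) ≠ ∅ (with ε ∈ FIRST of a nullable right-hand side, so two nullable alternatives also conflict).

FIRST sets of the non-terminals at (or reachable through a nullable prefix from) the front of some alternative:
  FIRST(F) = { ')', '+', ',', 'x' }
  FIRST(C) = { ',', ε }

Productions for E:
  E → F + ): FIRST = { ')', '+', ',', 'x' }
  E → F E: FIRST = { ')', '+', ',', 'x' }
Productions for C:
  C → ε: FIRST = { ε }
  C → ,: FIRST = { ',' }
Productions for F:
  F → C ): FIRST = { ')', ',' }
  F → x ): FIRST = { 'x' }
  F → +: FIRST = { '+' }

Conflict for E: E → F + ) and E → F E
  Overlap: { ')', '+', ',', 'x' }

Answer: Yes. E → F '+' ')' / E → F E on { ')', '+', ',', 'x' }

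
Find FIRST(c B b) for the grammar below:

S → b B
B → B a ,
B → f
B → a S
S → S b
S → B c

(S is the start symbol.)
{ 'c' }

To compute FIRST(c B b), process the symbols left to right:
Symbol c is a terminal. Add 'c' and stop.
FIRST(c B b) = { 'c' }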